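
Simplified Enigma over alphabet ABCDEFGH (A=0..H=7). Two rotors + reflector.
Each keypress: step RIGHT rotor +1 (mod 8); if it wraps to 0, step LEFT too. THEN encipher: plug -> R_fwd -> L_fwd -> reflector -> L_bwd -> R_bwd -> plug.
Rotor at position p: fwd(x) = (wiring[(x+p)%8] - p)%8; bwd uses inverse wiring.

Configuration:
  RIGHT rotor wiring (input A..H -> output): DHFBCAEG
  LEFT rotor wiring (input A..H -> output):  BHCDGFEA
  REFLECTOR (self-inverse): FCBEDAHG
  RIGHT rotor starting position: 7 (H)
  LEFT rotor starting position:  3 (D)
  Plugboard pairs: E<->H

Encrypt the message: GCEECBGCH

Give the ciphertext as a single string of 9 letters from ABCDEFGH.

Char 1 ('G'): step: R->0, L->4 (L advanced); G->plug->G->R->E->L->F->refl->A->L'->C->R'->E->plug->H
Char 2 ('C'): step: R->1, L=4; C->plug->C->R->A->L->C->refl->B->L'->B->R'->D->plug->D
Char 3 ('E'): step: R->2, L=4; E->plug->H->R->F->L->D->refl->E->L'->D->R'->A->plug->A
Char 4 ('E'): step: R->3, L=4; E->plug->H->R->C->L->A->refl->F->L'->E->R'->G->plug->G
Char 5 ('C'): step: R->4, L=4; C->plug->C->R->A->L->C->refl->B->L'->B->R'->G->plug->G
Char 6 ('B'): step: R->5, L=4; B->plug->B->R->H->L->H->refl->G->L'->G->R'->D->plug->D
Char 7 ('G'): step: R->6, L=4; G->plug->G->R->E->L->F->refl->A->L'->C->R'->H->plug->E
Char 8 ('C'): step: R->7, L=4; C->plug->C->R->A->L->C->refl->B->L'->B->R'->G->plug->G
Char 9 ('H'): step: R->0, L->5 (L advanced); H->plug->E->R->C->L->D->refl->E->L'->D->R'->A->plug->A

Answer: HDAGGDEGA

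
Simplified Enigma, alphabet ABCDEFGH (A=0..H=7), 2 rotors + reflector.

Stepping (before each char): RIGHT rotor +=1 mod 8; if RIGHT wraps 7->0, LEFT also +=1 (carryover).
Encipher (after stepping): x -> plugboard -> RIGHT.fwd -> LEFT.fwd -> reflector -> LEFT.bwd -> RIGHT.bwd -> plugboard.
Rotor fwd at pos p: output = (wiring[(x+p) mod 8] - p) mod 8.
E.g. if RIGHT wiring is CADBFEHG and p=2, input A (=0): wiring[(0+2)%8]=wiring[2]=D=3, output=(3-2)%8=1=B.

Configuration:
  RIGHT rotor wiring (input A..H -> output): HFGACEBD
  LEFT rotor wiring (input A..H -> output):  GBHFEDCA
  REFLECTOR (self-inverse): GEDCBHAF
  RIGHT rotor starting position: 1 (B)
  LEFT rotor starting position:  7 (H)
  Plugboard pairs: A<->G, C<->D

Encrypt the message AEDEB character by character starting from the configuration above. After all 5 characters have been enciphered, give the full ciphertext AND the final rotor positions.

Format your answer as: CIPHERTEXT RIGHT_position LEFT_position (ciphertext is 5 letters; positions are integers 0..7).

Char 1 ('A'): step: R->2, L=7; A->plug->G->R->F->L->F->refl->H->L'->B->R'->F->plug->F
Char 2 ('E'): step: R->3, L=7; E->plug->E->R->A->L->B->refl->E->L'->G->R'->D->plug->C
Char 3 ('D'): step: R->4, L=7; D->plug->C->R->F->L->F->refl->H->L'->B->R'->F->plug->F
Char 4 ('E'): step: R->5, L=7; E->plug->E->R->A->L->B->refl->E->L'->G->R'->C->plug->D
Char 5 ('B'): step: R->6, L=7; B->plug->B->R->F->L->F->refl->H->L'->B->R'->C->plug->D
Final: ciphertext=FCFDD, RIGHT=6, LEFT=7

Answer: FCFDD 6 7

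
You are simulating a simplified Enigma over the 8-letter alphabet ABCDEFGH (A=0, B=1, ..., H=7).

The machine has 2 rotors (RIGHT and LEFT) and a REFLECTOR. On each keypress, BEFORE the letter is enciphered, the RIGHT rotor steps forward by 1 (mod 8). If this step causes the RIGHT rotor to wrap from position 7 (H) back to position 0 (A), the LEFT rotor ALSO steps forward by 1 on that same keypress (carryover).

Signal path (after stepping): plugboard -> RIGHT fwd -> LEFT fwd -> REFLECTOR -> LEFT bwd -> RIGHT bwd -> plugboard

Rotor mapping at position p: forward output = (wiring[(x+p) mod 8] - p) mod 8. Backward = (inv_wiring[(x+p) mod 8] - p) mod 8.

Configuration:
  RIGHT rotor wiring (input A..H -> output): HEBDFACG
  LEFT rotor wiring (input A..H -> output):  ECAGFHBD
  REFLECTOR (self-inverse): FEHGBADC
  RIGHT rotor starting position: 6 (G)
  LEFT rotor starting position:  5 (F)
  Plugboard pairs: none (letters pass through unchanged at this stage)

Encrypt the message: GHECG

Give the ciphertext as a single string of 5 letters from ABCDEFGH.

Answer: FBAAC

Derivation:
Char 1 ('G'): step: R->7, L=5; G->plug->G->R->B->L->E->refl->B->L'->G->R'->F->plug->F
Char 2 ('H'): step: R->0, L->6 (L advanced); H->plug->H->R->G->L->H->refl->C->L'->E->R'->B->plug->B
Char 3 ('E'): step: R->1, L=6; E->plug->E->R->H->L->B->refl->E->L'->D->R'->A->plug->A
Char 4 ('C'): step: R->2, L=6; C->plug->C->R->D->L->E->refl->B->L'->H->R'->A->plug->A
Char 5 ('G'): step: R->3, L=6; G->plug->G->R->B->L->F->refl->A->L'->F->R'->C->plug->C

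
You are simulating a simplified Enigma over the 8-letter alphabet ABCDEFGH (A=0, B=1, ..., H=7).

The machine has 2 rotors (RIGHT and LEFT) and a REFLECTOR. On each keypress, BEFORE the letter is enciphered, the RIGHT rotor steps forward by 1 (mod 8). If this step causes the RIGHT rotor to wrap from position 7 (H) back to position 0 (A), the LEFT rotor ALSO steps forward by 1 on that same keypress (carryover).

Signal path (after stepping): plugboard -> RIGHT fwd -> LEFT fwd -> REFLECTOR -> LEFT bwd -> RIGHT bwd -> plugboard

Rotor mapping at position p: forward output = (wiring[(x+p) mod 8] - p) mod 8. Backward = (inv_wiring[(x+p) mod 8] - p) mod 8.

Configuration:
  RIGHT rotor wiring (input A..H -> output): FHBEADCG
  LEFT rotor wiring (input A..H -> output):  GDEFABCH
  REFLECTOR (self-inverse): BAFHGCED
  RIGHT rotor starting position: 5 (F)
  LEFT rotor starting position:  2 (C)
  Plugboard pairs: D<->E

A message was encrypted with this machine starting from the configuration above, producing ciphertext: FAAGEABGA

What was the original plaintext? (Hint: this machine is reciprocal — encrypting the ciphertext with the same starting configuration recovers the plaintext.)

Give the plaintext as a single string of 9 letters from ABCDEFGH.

Answer: GGFCDCCAG

Derivation:
Char 1 ('F'): step: R->6, L=2; F->plug->F->R->G->L->E->refl->G->L'->C->R'->G->plug->G
Char 2 ('A'): step: R->7, L=2; A->plug->A->R->H->L->B->refl->A->L'->E->R'->G->plug->G
Char 3 ('A'): step: R->0, L->3 (L advanced); A->plug->A->R->F->L->D->refl->H->L'->D->R'->F->plug->F
Char 4 ('G'): step: R->1, L=3; G->plug->G->R->F->L->D->refl->H->L'->D->R'->C->plug->C
Char 5 ('E'): step: R->2, L=3; E->plug->D->R->B->L->F->refl->C->L'->A->R'->E->plug->D
Char 6 ('A'): step: R->3, L=3; A->plug->A->R->B->L->F->refl->C->L'->A->R'->C->plug->C
Char 7 ('B'): step: R->4, L=3; B->plug->B->R->H->L->B->refl->A->L'->G->R'->C->plug->C
Char 8 ('G'): step: R->5, L=3; G->plug->G->R->H->L->B->refl->A->L'->G->R'->A->plug->A
Char 9 ('A'): step: R->6, L=3; A->plug->A->R->E->L->E->refl->G->L'->C->R'->G->plug->G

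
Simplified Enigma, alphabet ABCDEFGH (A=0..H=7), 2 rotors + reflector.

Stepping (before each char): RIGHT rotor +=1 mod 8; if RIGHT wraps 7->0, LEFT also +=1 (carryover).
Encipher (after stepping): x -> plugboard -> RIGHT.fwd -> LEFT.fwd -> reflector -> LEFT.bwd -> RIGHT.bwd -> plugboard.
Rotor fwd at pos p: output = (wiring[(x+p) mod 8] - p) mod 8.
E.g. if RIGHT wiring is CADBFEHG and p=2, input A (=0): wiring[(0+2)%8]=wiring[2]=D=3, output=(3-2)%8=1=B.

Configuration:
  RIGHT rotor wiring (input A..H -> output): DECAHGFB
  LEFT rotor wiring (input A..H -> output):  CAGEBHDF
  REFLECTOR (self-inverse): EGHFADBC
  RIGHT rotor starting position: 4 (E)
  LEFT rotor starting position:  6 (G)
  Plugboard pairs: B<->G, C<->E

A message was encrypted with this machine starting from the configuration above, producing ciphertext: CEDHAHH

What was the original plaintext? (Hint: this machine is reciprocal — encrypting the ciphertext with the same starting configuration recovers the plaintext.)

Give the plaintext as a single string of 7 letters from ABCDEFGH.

Char 1 ('C'): step: R->5, L=6; C->plug->E->R->H->L->B->refl->G->L'->F->R'->F->plug->F
Char 2 ('E'): step: R->6, L=6; E->plug->C->R->F->L->G->refl->B->L'->H->R'->A->plug->A
Char 3 ('D'): step: R->7, L=6; D->plug->D->R->D->L->C->refl->H->L'->B->R'->E->plug->C
Char 4 ('H'): step: R->0, L->7 (L advanced); H->plug->H->R->B->L->D->refl->F->L'->E->R'->B->plug->G
Char 5 ('A'): step: R->1, L=7; A->plug->A->R->D->L->H->refl->C->L'->F->R'->E->plug->C
Char 6 ('H'): step: R->2, L=7; H->plug->H->R->C->L->B->refl->G->L'->A->R'->A->plug->A
Char 7 ('H'): step: R->3, L=7; H->plug->H->R->H->L->E->refl->A->L'->G->R'->E->plug->C

Answer: FACGCAC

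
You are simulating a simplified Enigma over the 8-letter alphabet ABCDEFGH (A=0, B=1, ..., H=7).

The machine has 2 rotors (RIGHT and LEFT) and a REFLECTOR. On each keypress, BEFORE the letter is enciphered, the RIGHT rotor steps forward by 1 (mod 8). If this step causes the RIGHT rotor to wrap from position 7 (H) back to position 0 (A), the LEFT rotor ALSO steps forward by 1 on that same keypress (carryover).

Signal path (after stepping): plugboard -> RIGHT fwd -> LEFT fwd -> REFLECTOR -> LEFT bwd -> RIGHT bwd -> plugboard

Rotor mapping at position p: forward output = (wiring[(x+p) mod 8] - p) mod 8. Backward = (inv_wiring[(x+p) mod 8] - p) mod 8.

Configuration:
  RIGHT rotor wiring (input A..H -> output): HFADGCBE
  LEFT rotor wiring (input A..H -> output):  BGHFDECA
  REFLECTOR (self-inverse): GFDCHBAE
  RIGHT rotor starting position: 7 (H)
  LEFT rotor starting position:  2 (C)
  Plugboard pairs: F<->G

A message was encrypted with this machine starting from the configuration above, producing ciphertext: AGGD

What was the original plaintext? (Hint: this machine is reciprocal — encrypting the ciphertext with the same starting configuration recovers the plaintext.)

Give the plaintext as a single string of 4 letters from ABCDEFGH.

Char 1 ('A'): step: R->0, L->3 (L advanced); A->plug->A->R->H->L->E->refl->H->L'->D->R'->D->plug->D
Char 2 ('G'): step: R->1, L=3; G->plug->F->R->A->L->C->refl->D->L'->G->R'->H->plug->H
Char 3 ('G'): step: R->2, L=3; G->plug->F->R->C->L->B->refl->F->L'->E->R'->C->plug->C
Char 4 ('D'): step: R->3, L=3; D->plug->D->R->G->L->D->refl->C->L'->A->R'->A->plug->A

Answer: DHCA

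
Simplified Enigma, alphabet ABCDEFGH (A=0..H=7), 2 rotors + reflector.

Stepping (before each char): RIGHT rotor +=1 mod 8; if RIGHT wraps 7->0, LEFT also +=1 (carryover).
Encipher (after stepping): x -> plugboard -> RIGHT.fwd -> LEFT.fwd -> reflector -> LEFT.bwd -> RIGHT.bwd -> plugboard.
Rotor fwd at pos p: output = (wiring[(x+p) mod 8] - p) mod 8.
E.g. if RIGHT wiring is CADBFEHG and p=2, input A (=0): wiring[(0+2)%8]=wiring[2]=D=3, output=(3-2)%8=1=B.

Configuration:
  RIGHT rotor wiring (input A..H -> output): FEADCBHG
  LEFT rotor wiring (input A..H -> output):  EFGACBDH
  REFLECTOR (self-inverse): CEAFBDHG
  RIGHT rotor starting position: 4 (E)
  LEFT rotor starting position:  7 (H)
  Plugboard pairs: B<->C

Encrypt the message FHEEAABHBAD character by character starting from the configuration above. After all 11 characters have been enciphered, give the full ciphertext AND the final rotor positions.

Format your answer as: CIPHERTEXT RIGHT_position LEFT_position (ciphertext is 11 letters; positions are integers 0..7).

Char 1 ('F'): step: R->5, L=7; F->plug->F->R->D->L->H->refl->G->L'->C->R'->B->plug->C
Char 2 ('H'): step: R->6, L=7; H->plug->H->R->D->L->H->refl->G->L'->C->R'->E->plug->E
Char 3 ('E'): step: R->7, L=7; E->plug->E->R->E->L->B->refl->E->L'->H->R'->A->plug->A
Char 4 ('E'): step: R->0, L->0 (L advanced); E->plug->E->R->C->L->G->refl->H->L'->H->R'->G->plug->G
Char 5 ('A'): step: R->1, L=0; A->plug->A->R->D->L->A->refl->C->L'->E->R'->H->plug->H
Char 6 ('A'): step: R->2, L=0; A->plug->A->R->G->L->D->refl->F->L'->B->R'->B->plug->C
Char 7 ('B'): step: R->3, L=0; B->plug->C->R->G->L->D->refl->F->L'->B->R'->G->plug->G
Char 8 ('H'): step: R->4, L=0; H->plug->H->R->H->L->H->refl->G->L'->C->R'->D->plug->D
Char 9 ('B'): step: R->5, L=0; B->plug->C->R->B->L->F->refl->D->L'->G->R'->G->plug->G
Char 10 ('A'): step: R->6, L=0; A->plug->A->R->B->L->F->refl->D->L'->G->R'->D->plug->D
Char 11 ('D'): step: R->7, L=0; D->plug->D->R->B->L->F->refl->D->L'->G->R'->B->plug->C
Final: ciphertext=CEAGHCGDGDC, RIGHT=7, LEFT=0

Answer: CEAGHCGDGDC 7 0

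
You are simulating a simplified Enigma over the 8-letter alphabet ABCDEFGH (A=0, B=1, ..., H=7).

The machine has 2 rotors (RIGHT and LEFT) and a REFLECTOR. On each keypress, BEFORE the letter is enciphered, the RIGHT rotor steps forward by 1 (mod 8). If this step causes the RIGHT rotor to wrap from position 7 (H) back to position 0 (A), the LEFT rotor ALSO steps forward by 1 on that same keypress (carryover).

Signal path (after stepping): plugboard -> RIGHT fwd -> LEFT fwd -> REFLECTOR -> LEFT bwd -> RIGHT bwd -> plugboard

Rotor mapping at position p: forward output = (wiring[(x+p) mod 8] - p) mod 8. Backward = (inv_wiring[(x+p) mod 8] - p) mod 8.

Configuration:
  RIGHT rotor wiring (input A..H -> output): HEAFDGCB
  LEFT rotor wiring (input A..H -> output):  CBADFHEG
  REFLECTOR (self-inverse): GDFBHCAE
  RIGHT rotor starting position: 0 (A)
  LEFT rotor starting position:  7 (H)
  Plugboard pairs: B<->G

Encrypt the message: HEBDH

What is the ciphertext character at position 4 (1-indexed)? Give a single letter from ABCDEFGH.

Char 1 ('H'): step: R->1, L=7; H->plug->H->R->G->L->A->refl->G->L'->F->R'->E->plug->E
Char 2 ('E'): step: R->2, L=7; E->plug->E->R->A->L->H->refl->E->L'->E->R'->D->plug->D
Char 3 ('B'): step: R->3, L=7; B->plug->G->R->B->L->D->refl->B->L'->D->R'->C->plug->C
Char 4 ('D'): step: R->4, L=7; D->plug->D->R->F->L->G->refl->A->L'->G->R'->C->plug->C

C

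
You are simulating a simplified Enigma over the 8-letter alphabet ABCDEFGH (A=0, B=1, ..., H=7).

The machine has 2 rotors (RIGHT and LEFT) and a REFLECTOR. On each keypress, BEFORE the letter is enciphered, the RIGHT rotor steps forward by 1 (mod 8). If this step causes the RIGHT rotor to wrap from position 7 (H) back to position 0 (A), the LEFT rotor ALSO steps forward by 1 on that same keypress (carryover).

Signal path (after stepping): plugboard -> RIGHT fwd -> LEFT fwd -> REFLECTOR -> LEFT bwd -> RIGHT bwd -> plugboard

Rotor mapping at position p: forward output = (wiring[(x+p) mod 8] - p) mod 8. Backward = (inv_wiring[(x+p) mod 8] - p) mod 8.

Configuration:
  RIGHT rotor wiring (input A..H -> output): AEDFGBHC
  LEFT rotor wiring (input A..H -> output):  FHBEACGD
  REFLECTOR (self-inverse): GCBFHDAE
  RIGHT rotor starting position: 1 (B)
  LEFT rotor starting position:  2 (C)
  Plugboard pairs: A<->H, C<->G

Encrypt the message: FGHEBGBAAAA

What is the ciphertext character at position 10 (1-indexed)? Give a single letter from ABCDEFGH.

Char 1 ('F'): step: R->2, L=2; F->plug->F->R->A->L->H->refl->E->L'->E->R'->C->plug->G
Char 2 ('G'): step: R->3, L=2; G->plug->C->R->G->L->D->refl->F->L'->H->R'->E->plug->E
Char 3 ('H'): step: R->4, L=2; H->plug->A->R->C->L->G->refl->A->L'->D->R'->C->plug->G
Char 4 ('E'): step: R->5, L=2; E->plug->E->R->H->L->F->refl->D->L'->G->R'->F->plug->F
Char 5 ('B'): step: R->6, L=2; B->plug->B->R->E->L->E->refl->H->L'->A->R'->G->plug->C
Char 6 ('G'): step: R->7, L=2; G->plug->C->R->F->L->B->refl->C->L'->B->R'->B->plug->B
Char 7 ('B'): step: R->0, L->3 (L advanced); B->plug->B->R->E->L->A->refl->G->L'->H->R'->G->plug->C
Char 8 ('A'): step: R->1, L=3; A->plug->H->R->H->L->G->refl->A->L'->E->R'->C->plug->G
Char 9 ('A'): step: R->2, L=3; A->plug->H->R->C->L->H->refl->E->L'->G->R'->G->plug->C
Char 10 ('A'): step: R->3, L=3; A->plug->H->R->A->L->B->refl->C->L'->F->R'->F->plug->F

F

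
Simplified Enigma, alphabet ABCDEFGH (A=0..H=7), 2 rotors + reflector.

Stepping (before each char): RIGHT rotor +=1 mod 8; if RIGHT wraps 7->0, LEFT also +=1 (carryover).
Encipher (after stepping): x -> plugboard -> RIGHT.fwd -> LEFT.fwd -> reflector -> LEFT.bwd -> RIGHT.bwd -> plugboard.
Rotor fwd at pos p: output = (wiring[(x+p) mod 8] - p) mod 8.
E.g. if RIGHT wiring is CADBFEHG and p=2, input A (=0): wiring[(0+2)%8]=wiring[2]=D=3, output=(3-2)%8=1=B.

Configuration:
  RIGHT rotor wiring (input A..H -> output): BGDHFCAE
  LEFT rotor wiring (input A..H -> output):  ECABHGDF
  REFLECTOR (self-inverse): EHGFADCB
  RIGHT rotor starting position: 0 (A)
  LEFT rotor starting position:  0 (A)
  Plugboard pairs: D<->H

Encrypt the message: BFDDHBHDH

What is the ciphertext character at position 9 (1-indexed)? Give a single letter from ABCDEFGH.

Char 1 ('B'): step: R->1, L=0; B->plug->B->R->C->L->A->refl->E->L'->A->R'->H->plug->D
Char 2 ('F'): step: R->2, L=0; F->plug->F->R->C->L->A->refl->E->L'->A->R'->D->plug->H
Char 3 ('D'): step: R->3, L=0; D->plug->H->R->A->L->E->refl->A->L'->C->R'->B->plug->B
Char 4 ('D'): step: R->4, L=0; D->plug->H->R->D->L->B->refl->H->L'->E->R'->C->plug->C
Char 5 ('H'): step: R->5, L=0; H->plug->D->R->E->L->H->refl->B->L'->D->R'->B->plug->B
Char 6 ('B'): step: R->6, L=0; B->plug->B->R->G->L->D->refl->F->L'->H->R'->G->plug->G
Char 7 ('H'): step: R->7, L=0; H->plug->D->R->E->L->H->refl->B->L'->D->R'->G->plug->G
Char 8 ('D'): step: R->0, L->1 (L advanced); D->plug->H->R->E->L->F->refl->D->L'->H->R'->D->plug->H
Char 9 ('H'): step: R->1, L=1; H->plug->D->R->E->L->F->refl->D->L'->H->R'->F->plug->F

F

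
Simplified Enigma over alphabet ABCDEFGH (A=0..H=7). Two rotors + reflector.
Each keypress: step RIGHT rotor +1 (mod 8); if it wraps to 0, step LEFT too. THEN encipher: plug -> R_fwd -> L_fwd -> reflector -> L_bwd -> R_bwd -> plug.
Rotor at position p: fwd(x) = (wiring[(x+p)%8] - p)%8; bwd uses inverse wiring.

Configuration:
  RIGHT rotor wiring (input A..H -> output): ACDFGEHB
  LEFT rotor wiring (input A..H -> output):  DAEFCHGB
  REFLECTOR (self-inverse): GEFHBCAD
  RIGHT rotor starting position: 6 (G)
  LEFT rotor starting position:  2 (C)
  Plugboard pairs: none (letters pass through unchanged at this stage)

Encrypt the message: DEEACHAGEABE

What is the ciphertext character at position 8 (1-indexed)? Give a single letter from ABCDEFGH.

Char 1 ('D'): step: R->7, L=2; D->plug->D->R->E->L->E->refl->B->L'->G->R'->E->plug->E
Char 2 ('E'): step: R->0, L->3 (L advanced); E->plug->E->R->G->L->F->refl->C->L'->A->R'->A->plug->A
Char 3 ('E'): step: R->1, L=3; E->plug->E->R->D->L->D->refl->H->L'->B->R'->A->plug->A
Char 4 ('A'): step: R->2, L=3; A->plug->A->R->B->L->H->refl->D->L'->D->R'->B->plug->B
Char 5 ('C'): step: R->3, L=3; C->plug->C->R->B->L->H->refl->D->L'->D->R'->B->plug->B
Char 6 ('H'): step: R->4, L=3; H->plug->H->R->B->L->H->refl->D->L'->D->R'->C->plug->C
Char 7 ('A'): step: R->5, L=3; A->plug->A->R->H->L->B->refl->E->L'->C->R'->B->plug->B
Char 8 ('G'): step: R->6, L=3; G->plug->G->R->A->L->C->refl->F->L'->G->R'->H->plug->H

H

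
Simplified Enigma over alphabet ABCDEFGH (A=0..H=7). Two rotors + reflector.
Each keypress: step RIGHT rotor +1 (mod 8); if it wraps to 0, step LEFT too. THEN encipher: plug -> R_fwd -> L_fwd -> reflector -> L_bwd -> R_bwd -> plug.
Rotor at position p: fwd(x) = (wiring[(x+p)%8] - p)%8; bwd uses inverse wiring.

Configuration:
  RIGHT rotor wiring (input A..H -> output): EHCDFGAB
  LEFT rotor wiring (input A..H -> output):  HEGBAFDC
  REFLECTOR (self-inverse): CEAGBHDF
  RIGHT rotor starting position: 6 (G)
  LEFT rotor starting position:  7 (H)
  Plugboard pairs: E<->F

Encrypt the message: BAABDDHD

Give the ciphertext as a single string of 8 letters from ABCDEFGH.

Answer: GBCCAFEB

Derivation:
Char 1 ('B'): step: R->7, L=7; B->plug->B->R->F->L->B->refl->E->L'->H->R'->G->plug->G
Char 2 ('A'): step: R->0, L->0 (L advanced); A->plug->A->R->E->L->A->refl->C->L'->H->R'->B->plug->B
Char 3 ('A'): step: R->1, L=0; A->plug->A->R->G->L->D->refl->G->L'->C->R'->C->plug->C
Char 4 ('B'): step: R->2, L=0; B->plug->B->R->B->L->E->refl->B->L'->D->R'->C->plug->C
Char 5 ('D'): step: R->3, L=0; D->plug->D->R->F->L->F->refl->H->L'->A->R'->A->plug->A
Char 6 ('D'): step: R->4, L=0; D->plug->D->R->F->L->F->refl->H->L'->A->R'->E->plug->F
Char 7 ('H'): step: R->5, L=0; H->plug->H->R->A->L->H->refl->F->L'->F->R'->F->plug->E
Char 8 ('D'): step: R->6, L=0; D->plug->D->R->B->L->E->refl->B->L'->D->R'->B->plug->B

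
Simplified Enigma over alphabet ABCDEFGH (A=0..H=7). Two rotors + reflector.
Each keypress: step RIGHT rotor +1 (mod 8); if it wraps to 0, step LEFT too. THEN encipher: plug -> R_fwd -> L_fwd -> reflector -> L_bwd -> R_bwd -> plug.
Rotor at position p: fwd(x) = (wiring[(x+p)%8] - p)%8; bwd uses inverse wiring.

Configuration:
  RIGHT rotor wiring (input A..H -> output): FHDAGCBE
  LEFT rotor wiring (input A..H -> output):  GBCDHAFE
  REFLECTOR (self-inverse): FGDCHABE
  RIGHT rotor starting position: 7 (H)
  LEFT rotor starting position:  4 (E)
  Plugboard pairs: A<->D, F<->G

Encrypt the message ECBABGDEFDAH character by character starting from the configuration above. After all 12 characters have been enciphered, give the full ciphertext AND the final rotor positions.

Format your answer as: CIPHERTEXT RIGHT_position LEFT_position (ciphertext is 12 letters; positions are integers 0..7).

Char 1 ('E'): step: R->0, L->5 (L advanced); E->plug->E->R->G->L->G->refl->B->L'->D->R'->C->plug->C
Char 2 ('C'): step: R->1, L=5; C->plug->C->R->H->L->C->refl->D->L'->A->R'->F->plug->G
Char 3 ('B'): step: R->2, L=5; B->plug->B->R->G->L->G->refl->B->L'->D->R'->G->plug->F
Char 4 ('A'): step: R->3, L=5; A->plug->D->R->G->L->G->refl->B->L'->D->R'->B->plug->B
Char 5 ('B'): step: R->4, L=5; B->plug->B->R->G->L->G->refl->B->L'->D->R'->F->plug->G
Char 6 ('G'): step: R->5, L=5; G->plug->F->R->G->L->G->refl->B->L'->D->R'->G->plug->F
Char 7 ('D'): step: R->6, L=5; D->plug->A->R->D->L->B->refl->G->L'->G->R'->B->plug->B
Char 8 ('E'): step: R->7, L=5; E->plug->E->R->B->L->A->refl->F->L'->F->R'->A->plug->D
Char 9 ('F'): step: R->0, L->6 (L advanced); F->plug->G->R->B->L->G->refl->B->L'->G->R'->E->plug->E
Char 10 ('D'): step: R->1, L=6; D->plug->A->R->G->L->B->refl->G->L'->B->R'->E->plug->E
Char 11 ('A'): step: R->2, L=6; A->plug->D->R->A->L->H->refl->E->L'->E->R'->C->plug->C
Char 12 ('H'): step: R->3, L=6; H->plug->H->R->A->L->H->refl->E->L'->E->R'->G->plug->F
Final: ciphertext=CGFBGFBDEECF, RIGHT=3, LEFT=6

Answer: CGFBGFBDEECF 3 6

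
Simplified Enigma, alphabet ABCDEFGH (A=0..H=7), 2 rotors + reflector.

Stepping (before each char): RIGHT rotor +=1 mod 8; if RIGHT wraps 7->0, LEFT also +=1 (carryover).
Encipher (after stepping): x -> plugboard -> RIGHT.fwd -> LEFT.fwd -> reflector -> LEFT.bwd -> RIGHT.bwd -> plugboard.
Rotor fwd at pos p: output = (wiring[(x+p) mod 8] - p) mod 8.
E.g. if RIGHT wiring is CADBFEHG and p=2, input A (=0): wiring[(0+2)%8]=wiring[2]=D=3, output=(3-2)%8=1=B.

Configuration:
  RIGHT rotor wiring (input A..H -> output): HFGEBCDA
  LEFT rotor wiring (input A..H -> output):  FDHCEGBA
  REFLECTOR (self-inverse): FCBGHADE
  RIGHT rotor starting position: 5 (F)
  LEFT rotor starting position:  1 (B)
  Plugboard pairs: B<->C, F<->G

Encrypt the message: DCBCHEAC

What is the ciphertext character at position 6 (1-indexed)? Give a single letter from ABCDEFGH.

Char 1 ('D'): step: R->6, L=1; D->plug->D->R->H->L->E->refl->H->L'->G->R'->F->plug->G
Char 2 ('C'): step: R->7, L=1; C->plug->B->R->A->L->C->refl->B->L'->C->R'->F->plug->G
Char 3 ('B'): step: R->0, L->2 (L advanced); B->plug->C->R->G->L->D->refl->G->L'->F->R'->B->plug->C
Char 4 ('C'): step: R->1, L=2; C->plug->B->R->F->L->G->refl->D->L'->G->R'->H->plug->H
Char 5 ('H'): step: R->2, L=2; H->plug->H->R->D->L->E->refl->H->L'->E->R'->A->plug->A
Char 6 ('E'): step: R->3, L=2; E->plug->E->R->F->L->G->refl->D->L'->G->R'->B->plug->C

C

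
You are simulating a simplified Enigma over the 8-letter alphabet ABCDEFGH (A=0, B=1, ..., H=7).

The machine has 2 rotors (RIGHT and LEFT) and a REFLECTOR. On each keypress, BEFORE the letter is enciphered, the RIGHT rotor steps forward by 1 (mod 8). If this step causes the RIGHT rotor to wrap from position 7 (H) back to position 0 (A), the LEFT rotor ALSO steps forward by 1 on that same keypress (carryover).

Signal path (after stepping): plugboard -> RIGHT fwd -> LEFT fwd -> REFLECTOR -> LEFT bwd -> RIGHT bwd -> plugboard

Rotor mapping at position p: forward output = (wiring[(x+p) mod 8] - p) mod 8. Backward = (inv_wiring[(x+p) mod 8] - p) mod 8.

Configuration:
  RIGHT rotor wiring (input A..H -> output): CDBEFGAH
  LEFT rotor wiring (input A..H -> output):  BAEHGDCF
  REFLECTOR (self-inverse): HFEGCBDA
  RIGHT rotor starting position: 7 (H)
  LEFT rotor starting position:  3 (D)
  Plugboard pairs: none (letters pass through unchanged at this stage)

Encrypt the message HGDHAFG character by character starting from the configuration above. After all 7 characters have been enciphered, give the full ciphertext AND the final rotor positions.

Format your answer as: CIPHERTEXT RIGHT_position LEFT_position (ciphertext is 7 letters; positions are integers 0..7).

Answer: AHCAEBA 6 4

Derivation:
Char 1 ('H'): step: R->0, L->4 (L advanced); H->plug->H->R->H->L->D->refl->G->L'->C->R'->A->plug->A
Char 2 ('G'): step: R->1, L=4; G->plug->G->R->G->L->A->refl->H->L'->B->R'->H->plug->H
Char 3 ('D'): step: R->2, L=4; D->plug->D->R->E->L->F->refl->B->L'->D->R'->C->plug->C
Char 4 ('H'): step: R->3, L=4; H->plug->H->R->G->L->A->refl->H->L'->B->R'->A->plug->A
Char 5 ('A'): step: R->4, L=4; A->plug->A->R->B->L->H->refl->A->L'->G->R'->E->plug->E
Char 6 ('F'): step: R->5, L=4; F->plug->F->R->E->L->F->refl->B->L'->D->R'->B->plug->B
Char 7 ('G'): step: R->6, L=4; G->plug->G->R->H->L->D->refl->G->L'->C->R'->A->plug->A
Final: ciphertext=AHCAEBA, RIGHT=6, LEFT=4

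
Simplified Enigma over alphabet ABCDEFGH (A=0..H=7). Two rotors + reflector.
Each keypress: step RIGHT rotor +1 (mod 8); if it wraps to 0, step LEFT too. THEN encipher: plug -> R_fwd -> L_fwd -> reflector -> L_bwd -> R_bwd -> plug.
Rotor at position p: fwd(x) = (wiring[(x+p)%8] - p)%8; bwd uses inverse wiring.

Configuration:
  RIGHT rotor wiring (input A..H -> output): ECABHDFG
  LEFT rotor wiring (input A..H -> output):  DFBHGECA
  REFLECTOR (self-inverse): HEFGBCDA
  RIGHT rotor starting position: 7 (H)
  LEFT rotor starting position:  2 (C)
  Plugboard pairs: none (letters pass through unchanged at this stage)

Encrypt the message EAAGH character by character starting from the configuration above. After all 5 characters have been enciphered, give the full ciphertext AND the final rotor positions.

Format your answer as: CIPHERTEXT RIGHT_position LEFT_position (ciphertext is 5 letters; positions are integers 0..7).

Char 1 ('E'): step: R->0, L->3 (L advanced); E->plug->E->R->H->L->G->refl->D->L'->B->R'->D->plug->D
Char 2 ('A'): step: R->1, L=3; A->plug->A->R->B->L->D->refl->G->L'->H->R'->B->plug->B
Char 3 ('A'): step: R->2, L=3; A->plug->A->R->G->L->C->refl->F->L'->E->R'->F->plug->F
Char 4 ('G'): step: R->3, L=3; G->plug->G->R->H->L->G->refl->D->L'->B->R'->F->plug->F
Char 5 ('H'): step: R->4, L=3; H->plug->H->R->F->L->A->refl->H->L'->D->R'->A->plug->A
Final: ciphertext=DBFFA, RIGHT=4, LEFT=3

Answer: DBFFA 4 3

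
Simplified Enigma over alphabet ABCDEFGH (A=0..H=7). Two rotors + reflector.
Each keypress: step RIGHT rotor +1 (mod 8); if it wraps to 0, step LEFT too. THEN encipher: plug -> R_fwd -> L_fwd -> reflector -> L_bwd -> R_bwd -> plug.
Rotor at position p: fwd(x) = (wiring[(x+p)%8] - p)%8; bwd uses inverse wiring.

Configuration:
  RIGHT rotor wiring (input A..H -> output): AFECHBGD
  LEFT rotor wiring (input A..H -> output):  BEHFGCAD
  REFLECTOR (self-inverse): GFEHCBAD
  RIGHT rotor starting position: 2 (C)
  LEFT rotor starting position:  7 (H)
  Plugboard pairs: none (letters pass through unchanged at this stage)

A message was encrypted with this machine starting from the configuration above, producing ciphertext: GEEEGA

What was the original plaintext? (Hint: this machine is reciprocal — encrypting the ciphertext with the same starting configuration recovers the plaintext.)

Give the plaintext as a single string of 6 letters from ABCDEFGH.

Char 1 ('G'): step: R->3, L=7; G->plug->G->R->C->L->F->refl->B->L'->H->R'->A->plug->A
Char 2 ('E'): step: R->4, L=7; E->plug->E->R->E->L->G->refl->A->L'->D->R'->A->plug->A
Char 3 ('E'): step: R->5, L=7; E->plug->E->R->A->L->E->refl->C->L'->B->R'->B->plug->B
Char 4 ('E'): step: R->6, L=7; E->plug->E->R->G->L->D->refl->H->L'->F->R'->B->plug->B
Char 5 ('G'): step: R->7, L=7; G->plug->G->R->C->L->F->refl->B->L'->H->R'->H->plug->H
Char 6 ('A'): step: R->0, L->0 (L advanced); A->plug->A->R->A->L->B->refl->F->L'->D->R'->H->plug->H

Answer: AABBHH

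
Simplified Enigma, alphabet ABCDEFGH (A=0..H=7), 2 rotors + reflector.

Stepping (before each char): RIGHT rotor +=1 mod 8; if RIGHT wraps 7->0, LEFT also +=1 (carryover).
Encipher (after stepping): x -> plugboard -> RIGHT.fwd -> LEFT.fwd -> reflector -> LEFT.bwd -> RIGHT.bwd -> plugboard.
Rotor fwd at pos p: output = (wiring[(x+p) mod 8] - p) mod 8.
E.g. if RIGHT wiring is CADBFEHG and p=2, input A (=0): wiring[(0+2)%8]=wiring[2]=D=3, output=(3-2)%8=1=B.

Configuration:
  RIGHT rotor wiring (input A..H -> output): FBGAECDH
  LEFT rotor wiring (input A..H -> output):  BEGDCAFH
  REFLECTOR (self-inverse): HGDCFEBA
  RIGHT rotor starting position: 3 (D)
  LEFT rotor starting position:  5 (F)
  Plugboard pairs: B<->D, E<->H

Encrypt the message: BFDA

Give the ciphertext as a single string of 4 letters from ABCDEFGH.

Answer: CHEC

Derivation:
Char 1 ('B'): step: R->4, L=5; B->plug->D->R->D->L->E->refl->F->L'->H->R'->C->plug->C
Char 2 ('F'): step: R->5, L=5; F->plug->F->R->B->L->A->refl->H->L'->E->R'->E->plug->H
Char 3 ('D'): step: R->6, L=5; D->plug->B->R->B->L->A->refl->H->L'->E->R'->H->plug->E
Char 4 ('A'): step: R->7, L=5; A->plug->A->R->A->L->D->refl->C->L'->C->R'->C->plug->C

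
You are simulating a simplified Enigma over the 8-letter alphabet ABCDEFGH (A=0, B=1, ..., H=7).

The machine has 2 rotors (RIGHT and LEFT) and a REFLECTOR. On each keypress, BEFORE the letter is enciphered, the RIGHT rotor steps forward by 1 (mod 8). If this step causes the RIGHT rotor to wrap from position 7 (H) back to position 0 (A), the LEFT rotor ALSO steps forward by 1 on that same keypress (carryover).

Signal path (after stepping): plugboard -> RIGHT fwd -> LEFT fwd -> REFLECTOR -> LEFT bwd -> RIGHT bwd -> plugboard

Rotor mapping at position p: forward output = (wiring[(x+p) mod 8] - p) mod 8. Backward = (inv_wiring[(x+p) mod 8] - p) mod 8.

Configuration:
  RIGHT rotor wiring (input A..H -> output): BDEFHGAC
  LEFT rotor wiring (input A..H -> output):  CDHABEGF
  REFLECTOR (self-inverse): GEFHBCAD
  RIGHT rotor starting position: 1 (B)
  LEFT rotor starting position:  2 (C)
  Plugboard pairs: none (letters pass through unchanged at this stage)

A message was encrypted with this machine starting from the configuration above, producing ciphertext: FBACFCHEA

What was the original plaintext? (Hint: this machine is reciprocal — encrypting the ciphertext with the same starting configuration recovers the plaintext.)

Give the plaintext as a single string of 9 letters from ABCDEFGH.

Char 1 ('F'): step: R->2, L=2; F->plug->F->R->A->L->F->refl->C->L'->D->R'->B->plug->B
Char 2 ('B'): step: R->3, L=2; B->plug->B->R->E->L->E->refl->B->L'->H->R'->E->plug->E
Char 3 ('A'): step: R->4, L=2; A->plug->A->R->D->L->C->refl->F->L'->A->R'->G->plug->G
Char 4 ('C'): step: R->5, L=2; C->plug->C->R->F->L->D->refl->H->L'->C->R'->H->plug->H
Char 5 ('F'): step: R->6, L=2; F->plug->F->R->H->L->B->refl->E->L'->E->R'->B->plug->B
Char 6 ('C'): step: R->7, L=2; C->plug->C->R->E->L->E->refl->B->L'->H->R'->G->plug->G
Char 7 ('H'): step: R->0, L->3 (L advanced); H->plug->H->R->C->L->B->refl->E->L'->H->R'->E->plug->E
Char 8 ('E'): step: R->1, L=3; E->plug->E->R->F->L->H->refl->D->L'->D->R'->B->plug->B
Char 9 ('A'): step: R->2, L=3; A->plug->A->R->C->L->B->refl->E->L'->H->R'->G->plug->G

Answer: BEGHBGEBG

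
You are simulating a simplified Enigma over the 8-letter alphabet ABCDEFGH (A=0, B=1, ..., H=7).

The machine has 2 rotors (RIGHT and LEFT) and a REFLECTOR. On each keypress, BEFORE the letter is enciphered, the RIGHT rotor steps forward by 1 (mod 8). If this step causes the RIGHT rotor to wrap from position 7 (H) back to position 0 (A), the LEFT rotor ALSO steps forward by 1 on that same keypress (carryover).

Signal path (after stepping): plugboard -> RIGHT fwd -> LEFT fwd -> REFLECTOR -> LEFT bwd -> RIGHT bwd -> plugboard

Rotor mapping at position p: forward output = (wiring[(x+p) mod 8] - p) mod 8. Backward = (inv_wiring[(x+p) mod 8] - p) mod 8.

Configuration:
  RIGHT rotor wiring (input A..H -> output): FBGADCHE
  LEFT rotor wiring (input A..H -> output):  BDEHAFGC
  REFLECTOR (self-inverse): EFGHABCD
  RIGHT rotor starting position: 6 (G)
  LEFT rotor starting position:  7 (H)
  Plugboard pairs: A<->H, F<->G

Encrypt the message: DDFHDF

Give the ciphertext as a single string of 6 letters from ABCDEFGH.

Char 1 ('D'): step: R->7, L=7; D->plug->D->R->H->L->H->refl->D->L'->A->R'->H->plug->A
Char 2 ('D'): step: R->0, L->0 (L advanced); D->plug->D->R->A->L->B->refl->F->L'->F->R'->A->plug->H
Char 3 ('F'): step: R->1, L=0; F->plug->G->R->D->L->H->refl->D->L'->B->R'->E->plug->E
Char 4 ('H'): step: R->2, L=0; H->plug->A->R->E->L->A->refl->E->L'->C->R'->F->plug->G
Char 5 ('D'): step: R->3, L=0; D->plug->D->R->E->L->A->refl->E->L'->C->R'->F->plug->G
Char 6 ('F'): step: R->4, L=0; F->plug->G->R->C->L->E->refl->A->L'->E->R'->H->plug->A

Answer: AHEGGA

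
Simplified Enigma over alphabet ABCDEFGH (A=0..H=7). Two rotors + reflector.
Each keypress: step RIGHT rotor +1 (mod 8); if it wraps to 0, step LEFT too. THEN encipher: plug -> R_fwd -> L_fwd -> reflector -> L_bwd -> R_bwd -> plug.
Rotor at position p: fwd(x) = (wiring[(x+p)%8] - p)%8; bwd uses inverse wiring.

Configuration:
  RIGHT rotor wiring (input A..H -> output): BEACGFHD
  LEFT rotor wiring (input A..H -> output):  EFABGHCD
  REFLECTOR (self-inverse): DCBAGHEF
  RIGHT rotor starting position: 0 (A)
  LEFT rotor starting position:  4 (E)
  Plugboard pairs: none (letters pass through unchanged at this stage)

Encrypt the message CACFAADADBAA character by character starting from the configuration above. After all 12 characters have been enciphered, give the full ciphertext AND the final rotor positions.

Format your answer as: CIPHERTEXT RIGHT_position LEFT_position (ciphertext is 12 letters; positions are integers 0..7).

Char 1 ('C'): step: R->1, L=4; C->plug->C->R->B->L->D->refl->A->L'->E->R'->E->plug->E
Char 2 ('A'): step: R->2, L=4; A->plug->A->R->G->L->E->refl->G->L'->C->R'->H->plug->H
Char 3 ('C'): step: R->3, L=4; C->plug->C->R->C->L->G->refl->E->L'->G->R'->F->plug->F
Char 4 ('F'): step: R->4, L=4; F->plug->F->R->A->L->C->refl->B->L'->F->R'->E->plug->E
Char 5 ('A'): step: R->5, L=4; A->plug->A->R->A->L->C->refl->B->L'->F->R'->G->plug->G
Char 6 ('A'): step: R->6, L=4; A->plug->A->R->B->L->D->refl->A->L'->E->R'->F->plug->F
Char 7 ('D'): step: R->7, L=4; D->plug->D->R->B->L->D->refl->A->L'->E->R'->A->plug->A
Char 8 ('A'): step: R->0, L->5 (L advanced); A->plug->A->R->B->L->F->refl->H->L'->D->R'->H->plug->H
Char 9 ('D'): step: R->1, L=5; D->plug->D->R->F->L->D->refl->A->L'->E->R'->E->plug->E
Char 10 ('B'): step: R->2, L=5; B->plug->B->R->A->L->C->refl->B->L'->H->R'->G->plug->G
Char 11 ('A'): step: R->3, L=5; A->plug->A->R->H->L->B->refl->C->L'->A->R'->E->plug->E
Char 12 ('A'): step: R->4, L=5; A->plug->A->R->C->L->G->refl->E->L'->G->R'->H->plug->H
Final: ciphertext=EHFEGFAHEGEH, RIGHT=4, LEFT=5

Answer: EHFEGFAHEGEH 4 5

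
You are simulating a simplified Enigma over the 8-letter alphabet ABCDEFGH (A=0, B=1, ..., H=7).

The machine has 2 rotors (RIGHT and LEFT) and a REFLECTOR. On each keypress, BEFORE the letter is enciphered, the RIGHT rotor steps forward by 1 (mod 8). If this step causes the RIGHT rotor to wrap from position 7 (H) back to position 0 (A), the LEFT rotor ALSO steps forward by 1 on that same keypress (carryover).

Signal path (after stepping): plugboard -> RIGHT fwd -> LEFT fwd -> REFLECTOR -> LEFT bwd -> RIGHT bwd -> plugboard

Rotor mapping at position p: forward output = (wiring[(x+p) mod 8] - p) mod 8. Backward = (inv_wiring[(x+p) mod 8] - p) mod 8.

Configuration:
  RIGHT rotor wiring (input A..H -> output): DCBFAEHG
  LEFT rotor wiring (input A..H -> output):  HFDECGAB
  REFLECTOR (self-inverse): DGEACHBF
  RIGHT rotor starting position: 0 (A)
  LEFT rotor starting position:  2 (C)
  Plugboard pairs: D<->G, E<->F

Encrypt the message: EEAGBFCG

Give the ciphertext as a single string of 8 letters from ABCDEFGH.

Answer: DHDFAAEH

Derivation:
Char 1 ('E'): step: R->1, L=2; E->plug->F->R->G->L->F->refl->H->L'->F->R'->G->plug->D
Char 2 ('E'): step: R->2, L=2; E->plug->F->R->E->L->G->refl->B->L'->A->R'->H->plug->H
Char 3 ('A'): step: R->3, L=2; A->plug->A->R->C->L->A->refl->D->L'->H->R'->G->plug->D
Char 4 ('G'): step: R->4, L=2; G->plug->D->R->C->L->A->refl->D->L'->H->R'->E->plug->F
Char 5 ('B'): step: R->5, L=2; B->plug->B->R->C->L->A->refl->D->L'->H->R'->A->plug->A
Char 6 ('F'): step: R->6, L=2; F->plug->E->R->D->L->E->refl->C->L'->B->R'->A->plug->A
Char 7 ('C'): step: R->7, L=2; C->plug->C->R->D->L->E->refl->C->L'->B->R'->F->plug->E
Char 8 ('G'): step: R->0, L->3 (L advanced); G->plug->D->R->F->L->E->refl->C->L'->G->R'->H->plug->H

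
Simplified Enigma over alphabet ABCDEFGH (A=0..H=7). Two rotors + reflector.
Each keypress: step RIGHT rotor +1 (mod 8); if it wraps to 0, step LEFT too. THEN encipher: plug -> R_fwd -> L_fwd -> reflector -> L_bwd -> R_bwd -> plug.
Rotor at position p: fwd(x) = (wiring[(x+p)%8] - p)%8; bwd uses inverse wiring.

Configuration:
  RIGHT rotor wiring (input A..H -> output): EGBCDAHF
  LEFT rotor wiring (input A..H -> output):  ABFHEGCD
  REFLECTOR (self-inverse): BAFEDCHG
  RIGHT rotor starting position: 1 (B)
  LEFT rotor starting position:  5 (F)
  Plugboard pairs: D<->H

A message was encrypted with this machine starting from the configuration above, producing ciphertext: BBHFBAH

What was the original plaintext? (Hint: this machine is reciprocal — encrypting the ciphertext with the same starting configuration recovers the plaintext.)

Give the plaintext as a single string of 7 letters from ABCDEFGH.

Char 1 ('B'): step: R->2, L=5; B->plug->B->R->A->L->B->refl->A->L'->F->R'->E->plug->E
Char 2 ('B'): step: R->3, L=5; B->plug->B->R->A->L->B->refl->A->L'->F->R'->C->plug->C
Char 3 ('H'): step: R->4, L=5; H->plug->D->R->B->L->F->refl->C->L'->G->R'->H->plug->D
Char 4 ('F'): step: R->5, L=5; F->plug->F->R->E->L->E->refl->D->L'->D->R'->A->plug->A
Char 5 ('B'): step: R->6, L=5; B->plug->B->R->H->L->H->refl->G->L'->C->R'->H->plug->D
Char 6 ('A'): step: R->7, L=5; A->plug->A->R->G->L->C->refl->F->L'->B->R'->G->plug->G
Char 7 ('H'): step: R->0, L->6 (L advanced); H->plug->D->R->C->L->C->refl->F->L'->B->R'->C->plug->C

Answer: ECDADGC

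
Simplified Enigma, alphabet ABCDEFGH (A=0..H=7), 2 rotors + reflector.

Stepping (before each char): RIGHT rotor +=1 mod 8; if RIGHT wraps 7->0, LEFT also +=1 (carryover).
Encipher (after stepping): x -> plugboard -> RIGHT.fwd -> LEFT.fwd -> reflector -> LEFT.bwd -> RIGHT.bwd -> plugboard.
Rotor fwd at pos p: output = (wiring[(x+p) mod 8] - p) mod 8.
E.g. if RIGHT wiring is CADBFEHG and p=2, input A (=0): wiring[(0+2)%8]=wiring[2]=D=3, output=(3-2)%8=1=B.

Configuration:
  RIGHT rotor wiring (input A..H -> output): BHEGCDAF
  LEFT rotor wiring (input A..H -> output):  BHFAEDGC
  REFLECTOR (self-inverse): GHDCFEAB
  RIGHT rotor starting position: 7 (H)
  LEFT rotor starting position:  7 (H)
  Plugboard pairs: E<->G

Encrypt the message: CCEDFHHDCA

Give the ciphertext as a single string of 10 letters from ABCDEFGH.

Answer: GFHBAFBGFG

Derivation:
Char 1 ('C'): step: R->0, L->0 (L advanced); C->plug->C->R->E->L->E->refl->F->L'->C->R'->E->plug->G
Char 2 ('C'): step: R->1, L=0; C->plug->C->R->F->L->D->refl->C->L'->H->R'->F->plug->F
Char 3 ('E'): step: R->2, L=0; E->plug->G->R->H->L->C->refl->D->L'->F->R'->H->plug->H
Char 4 ('D'): step: R->3, L=0; D->plug->D->R->F->L->D->refl->C->L'->H->R'->B->plug->B
Char 5 ('F'): step: R->4, L=0; F->plug->F->R->D->L->A->refl->G->L'->G->R'->A->plug->A
Char 6 ('H'): step: R->5, L=0; H->plug->H->R->F->L->D->refl->C->L'->H->R'->F->plug->F
Char 7 ('H'): step: R->6, L=0; H->plug->H->R->F->L->D->refl->C->L'->H->R'->B->plug->B
Char 8 ('D'): step: R->7, L=0; D->plug->D->R->F->L->D->refl->C->L'->H->R'->E->plug->G
Char 9 ('C'): step: R->0, L->1 (L advanced); C->plug->C->R->E->L->C->refl->D->L'->D->R'->F->plug->F
Char 10 ('A'): step: R->1, L=1; A->plug->A->R->G->L->B->refl->H->L'->C->R'->E->plug->G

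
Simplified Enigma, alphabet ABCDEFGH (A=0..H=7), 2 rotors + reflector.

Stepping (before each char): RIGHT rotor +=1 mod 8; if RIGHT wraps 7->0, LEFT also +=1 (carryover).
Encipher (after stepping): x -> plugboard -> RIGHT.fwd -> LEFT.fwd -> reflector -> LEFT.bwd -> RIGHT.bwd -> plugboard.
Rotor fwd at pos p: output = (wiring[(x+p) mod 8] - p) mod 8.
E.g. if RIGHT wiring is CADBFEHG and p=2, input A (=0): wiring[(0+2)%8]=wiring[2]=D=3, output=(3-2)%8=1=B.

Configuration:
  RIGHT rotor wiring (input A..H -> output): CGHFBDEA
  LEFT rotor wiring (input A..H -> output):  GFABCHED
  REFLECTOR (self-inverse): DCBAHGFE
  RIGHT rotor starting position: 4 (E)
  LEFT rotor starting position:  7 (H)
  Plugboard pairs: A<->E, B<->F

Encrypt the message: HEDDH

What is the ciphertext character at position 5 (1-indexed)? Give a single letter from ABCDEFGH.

Char 1 ('H'): step: R->5, L=7; H->plug->H->R->E->L->C->refl->B->L'->D->R'->C->plug->C
Char 2 ('E'): step: R->6, L=7; E->plug->A->R->G->L->A->refl->D->L'->F->R'->H->plug->H
Char 3 ('D'): step: R->7, L=7; D->plug->D->R->A->L->E->refl->H->L'->B->R'->A->plug->E
Char 4 ('D'): step: R->0, L->0 (L advanced); D->plug->D->R->F->L->H->refl->E->L'->G->R'->B->plug->F
Char 5 ('H'): step: R->1, L=0; H->plug->H->R->B->L->F->refl->G->L'->A->R'->D->plug->D

D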